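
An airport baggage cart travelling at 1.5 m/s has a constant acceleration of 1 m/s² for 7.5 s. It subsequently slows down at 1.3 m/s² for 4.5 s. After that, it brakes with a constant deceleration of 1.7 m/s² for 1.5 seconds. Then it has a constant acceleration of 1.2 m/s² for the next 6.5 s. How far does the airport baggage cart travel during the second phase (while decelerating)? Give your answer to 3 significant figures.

Phase 1 (accelerating): v₀ = 1.50 m/s, a = 1 m/s².
v = v₀ + at = 1.50 + (1)(7.5) = 9.00 m/s
Δx = v₀t + ½at² = 1.50·7.5 + 0.5·1·7.5² = 39.4 m

Phase 2 (decelerating): v₀ = 9.00 m/s, a = -1.3 m/s².
v = v₀ + at = 9.00 + (-1.3)(4.5) = 3.15 m/s
Δx = v₀t + ½at² = 9.00·4.5 + 0.5·-1.3·4.5² = 27.3 m
Distance in phase 2 = 27.3 m

27.3 m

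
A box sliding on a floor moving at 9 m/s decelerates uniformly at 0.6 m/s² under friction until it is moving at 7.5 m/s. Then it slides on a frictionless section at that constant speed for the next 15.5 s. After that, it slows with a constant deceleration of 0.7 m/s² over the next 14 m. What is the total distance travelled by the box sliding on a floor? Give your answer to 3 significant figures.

Phase 1 (decelerating): v₀ = 9.00 m/s, a = -0.6 m/s².
v = v₀ + at → t = (7.5 − 9.00) / -0.6 = 2.50 s
v² = v₀² + 2aΔx → Δx = (7.5² − 9.00²)/(2·-0.6) = 20.6 m

Phase 2 (constant speed): v₀ = 7.50 m/s, a = 0 m/s².
v = v₀ + at = 7.50 + (0)(15.5) = 7.50 m/s
Δx = v₀t + ½at² = 7.50·15.5 + 0.5·0·15.5² = 116 m

Phase 3 (decelerating): v₀ = 7.50 m/s, a = -0.7 m/s².
v² = v₀² + 2aΔx = 7.50² + 2·-0.7·14 = 36.7 → v = 6.05 m/s
t = (v − v₀)/a = (6.05 − 7.50)/-0.7 = 2.07 s
Total distance = 20.6 + 116 + 14.0 = 151 m

151 m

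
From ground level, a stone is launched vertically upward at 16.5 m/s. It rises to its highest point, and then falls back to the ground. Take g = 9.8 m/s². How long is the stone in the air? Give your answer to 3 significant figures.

Phase 1 (rising): v₀ = 16.5 m/s, a = -9.8 m/s².
v = v₀ + at → t = (0 − 16.5) / -9.8 = 1.68 s
v² = v₀² + 2aΔx → Δx = (0² − 16.5²)/(2·-9.8) = 13.9 m

Phase 2 (falling): v₀ = 0 m/s, a = -9.8 m/s².
Falls 13.9 m from rest: t = √(2·13.9/9.8) = 1.68 s; v = g·t = 16.5 m/s.
Total time = 1.68 + 1.68 = 3.37 s

3.37 s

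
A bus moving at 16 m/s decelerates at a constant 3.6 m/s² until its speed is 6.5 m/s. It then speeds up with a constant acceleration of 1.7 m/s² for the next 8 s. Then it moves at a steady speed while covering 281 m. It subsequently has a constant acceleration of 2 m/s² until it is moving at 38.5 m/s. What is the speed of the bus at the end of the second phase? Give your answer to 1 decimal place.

20.1 m/s

Phase 1 (decelerating): v₀ = 16.0 m/s, a = -3.6 m/s².
v = v₀ + at → t = (6.5 − 16.0) / -3.6 = 2.64 s
v² = v₀² + 2aΔx → Δx = (6.5² − 16.0²)/(2·-3.6) = 29.7 m

Phase 2 (accelerating): v₀ = 6.50 m/s, a = 1.7 m/s².
v = v₀ + at = 6.50 + (1.7)(8) = 20.1 m/s
Δx = v₀t + ½at² = 6.50·8 + 0.5·1.7·8² = 106 m
Speed at end of phase 2 = 20.1 m/s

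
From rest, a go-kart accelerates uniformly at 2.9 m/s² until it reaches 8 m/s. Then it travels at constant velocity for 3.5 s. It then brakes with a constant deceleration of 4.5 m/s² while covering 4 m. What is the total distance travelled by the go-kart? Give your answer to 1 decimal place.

Phase 1 (accelerating): v₀ = 0 m/s, a = 2.9 m/s².
v = v₀ + at → t = (8 − 0) / 2.9 = 2.76 s
v² = v₀² + 2aΔx → Δx = (8² − 0²)/(2·2.9) = 11.0 m

Phase 2 (constant speed): v₀ = 8.00 m/s, a = 0 m/s².
v = v₀ + at = 8.00 + (0)(3.5) = 8.00 m/s
Δx = v₀t + ½at² = 8.00·3.5 + 0.5·0·3.5² = 28.0 m

Phase 3 (decelerating): v₀ = 8.00 m/s, a = -4.5 m/s².
v² = v₀² + 2aΔx = 8.00² + 2·-4.5·4 = 28.0 → v = 5.29 m/s
t = (v − v₀)/a = (5.29 − 8.00)/-4.5 = 0.602 s
Total distance = 11.0 + 28.0 + 4.00 = 43.0 m

43.0 m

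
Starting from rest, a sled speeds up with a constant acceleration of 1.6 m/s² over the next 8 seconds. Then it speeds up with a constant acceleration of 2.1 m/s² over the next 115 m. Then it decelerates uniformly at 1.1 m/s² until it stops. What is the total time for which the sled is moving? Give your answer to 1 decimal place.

Phase 1 (accelerating): v₀ = 0 m/s, a = 1.6 m/s².
v = v₀ + at = 0 + (1.6)(8) = 12.8 m/s
Δx = v₀t + ½at² = 0·8 + 0.5·1.6·8² = 51.2 m

Phase 2 (accelerating): v₀ = 12.8 m/s, a = 2.1 m/s².
v² = v₀² + 2aΔx = 12.8² + 2·2.1·115 = 647 → v = 25.4 m/s
t = (v − v₀)/a = (25.4 − 12.8)/2.1 = 6.02 s

Phase 3 (decelerating): v₀ = 25.4 m/s, a = -1.1 m/s².
v = v₀ + at → t = (0 − 25.4) / -1.1 = 23.1 s
v² = v₀² + 2aΔx → Δx = (0² − 25.4²)/(2·-1.1) = 294 m
Total time = 8.00 + 6.02 + 23.1 = 37.1 s

37.1 s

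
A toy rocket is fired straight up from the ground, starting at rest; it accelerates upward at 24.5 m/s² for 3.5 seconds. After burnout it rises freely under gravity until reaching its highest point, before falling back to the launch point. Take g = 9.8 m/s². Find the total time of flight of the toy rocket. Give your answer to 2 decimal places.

22.60 s

Phase 1 (powered ascent): v₀ = 0 m/s, a = 24.5 m/s².
v = v₀ + at = 0 + (24.5)(3.5) = 85.8 m/s
Δx = v₀t + ½at² = 0·3.5 + 0.5·24.5·3.5² = 150 m

Phase 2 (coasting upward): v₀ = 85.8 m/s, a = -9.8 m/s².
v = v₀ + at → t = (0 − 85.8) / -9.8 = 8.75 s
v² = v₀² + 2aΔx → Δx = (0² − 85.8²)/(2·-9.8) = 375 m

Phase 3 (free fall): v₀ = 0 m/s, a = -9.8 m/s².
Falls 525 m from rest: t = √(2·525/9.8) = 10.4 s; v = g·t = 101 m/s.
Total time = 3.50 + 8.75 + 10.4 = 22.6 s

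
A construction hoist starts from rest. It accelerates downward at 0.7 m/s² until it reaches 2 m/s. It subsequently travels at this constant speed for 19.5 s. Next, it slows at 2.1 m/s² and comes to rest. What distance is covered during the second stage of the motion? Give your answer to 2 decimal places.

Phase 1 (accelerating): v₀ = 0 m/s, a = 0.7 m/s².
v = v₀ + at → t = (2 − 0) / 0.7 = 2.86 s
v² = v₀² + 2aΔx → Δx = (2² − 0²)/(2·0.7) = 2.86 m

Phase 2 (constant speed): v₀ = 2.00 m/s, a = 0 m/s².
v = v₀ + at = 2.00 + (0)(19.5) = 2.00 m/s
Δx = v₀t + ½at² = 2.00·19.5 + 0.5·0·19.5² = 39.0 m
Distance in phase 2 = 39.0 m

39.00 m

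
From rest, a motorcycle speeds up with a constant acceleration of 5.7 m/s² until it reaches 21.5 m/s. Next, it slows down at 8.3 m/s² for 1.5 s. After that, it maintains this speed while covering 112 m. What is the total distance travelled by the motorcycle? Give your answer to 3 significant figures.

175 m

Phase 1 (accelerating): v₀ = 0 m/s, a = 5.7 m/s².
v = v₀ + at → t = (21.5 − 0) / 5.7 = 3.77 s
v² = v₀² + 2aΔx → Δx = (21.5² − 0²)/(2·5.7) = 40.5 m

Phase 2 (decelerating): v₀ = 21.5 m/s, a = -8.3 m/s².
v = v₀ + at = 21.5 + (-8.3)(1.5) = 9.05 m/s
Δx = v₀t + ½at² = 21.5·1.5 + 0.5·-8.3·1.5² = 22.9 m

Phase 3 (constant speed): v₀ = 9.05 m/s, a = 0 m/s².
Constant speed: t = d/v = 112/9.05 = 12.4 s
Total distance = 40.5 + 22.9 + 112 = 175 m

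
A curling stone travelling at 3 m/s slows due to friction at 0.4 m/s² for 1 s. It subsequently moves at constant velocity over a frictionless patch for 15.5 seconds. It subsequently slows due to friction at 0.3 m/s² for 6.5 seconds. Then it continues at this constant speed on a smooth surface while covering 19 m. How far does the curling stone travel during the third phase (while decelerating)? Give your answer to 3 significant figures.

Phase 1 (decelerating): v₀ = 3.00 m/s, a = -0.4 m/s².
v = v₀ + at = 3.00 + (-0.4)(1) = 2.60 m/s
Δx = v₀t + ½at² = 3.00·1 + 0.5·-0.4·1² = 2.80 m

Phase 2 (constant speed): v₀ = 2.60 m/s, a = 0 m/s².
v = v₀ + at = 2.60 + (0)(15.5) = 2.60 m/s
Δx = v₀t + ½at² = 2.60·15.5 + 0.5·0·15.5² = 40.3 m

Phase 3 (decelerating): v₀ = 2.60 m/s, a = -0.3 m/s².
v = v₀ + at = 2.60 + (-0.3)(6.5) = 0.650 m/s
Δx = v₀t + ½at² = 2.60·6.5 + 0.5·-0.3·6.5² = 10.6 m
Distance in phase 3 = 10.6 m

10.6 m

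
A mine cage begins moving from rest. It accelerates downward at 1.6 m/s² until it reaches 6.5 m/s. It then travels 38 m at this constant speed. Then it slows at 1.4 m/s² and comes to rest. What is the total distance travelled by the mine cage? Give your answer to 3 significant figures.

66.3 m

Phase 1 (accelerating): v₀ = 0 m/s, a = 1.6 m/s².
v = v₀ + at → t = (6.5 − 0) / 1.6 = 4.06 s
v² = v₀² + 2aΔx → Δx = (6.5² − 0²)/(2·1.6) = 13.2 m

Phase 2 (constant speed): v₀ = 6.50 m/s, a = 0 m/s².
Constant speed: t = d/v = 38/6.50 = 5.85 s

Phase 3 (decelerating): v₀ = 6.50 m/s, a = -1.4 m/s².
v = v₀ + at → t = (0 − 6.50) / -1.4 = 4.64 s
v² = v₀² + 2aΔx → Δx = (0² − 6.50²)/(2·-1.4) = 15.1 m
Total distance = 13.2 + 38.0 + 15.1 = 66.3 m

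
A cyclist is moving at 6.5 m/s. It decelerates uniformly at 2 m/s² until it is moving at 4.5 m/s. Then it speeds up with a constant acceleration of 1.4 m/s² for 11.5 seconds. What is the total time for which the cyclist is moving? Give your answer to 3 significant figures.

Phase 1 (decelerating): v₀ = 6.50 m/s, a = -2 m/s².
v = v₀ + at → t = (4.5 − 6.50) / -2 = 1.00 s
v² = v₀² + 2aΔx → Δx = (4.5² − 6.50²)/(2·-2) = 5.50 m

Phase 2 (accelerating): v₀ = 4.50 m/s, a = 1.4 m/s².
v = v₀ + at = 4.50 + (1.4)(11.5) = 20.6 m/s
Δx = v₀t + ½at² = 4.50·11.5 + 0.5·1.4·11.5² = 144 m
Total time = 1.00 + 11.5 = 12.5 s

12.5 s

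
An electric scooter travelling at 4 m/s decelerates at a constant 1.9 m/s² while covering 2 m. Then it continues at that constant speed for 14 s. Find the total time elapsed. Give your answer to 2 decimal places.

14.58 s

Phase 1 (decelerating): v₀ = 4.00 m/s, a = -1.9 m/s².
v² = v₀² + 2aΔx = 4.00² + 2·-1.9·2 = 8.40 → v = 2.90 m/s
t = (v − v₀)/a = (2.90 − 4.00)/-1.9 = 0.580 s

Phase 2 (constant speed): v₀ = 2.90 m/s, a = 0 m/s².
v = v₀ + at = 2.90 + (0)(14) = 2.90 m/s
Δx = v₀t + ½at² = 2.90·14 + 0.5·0·14² = 40.6 m
Total time = 0.580 + 14.0 = 14.6 s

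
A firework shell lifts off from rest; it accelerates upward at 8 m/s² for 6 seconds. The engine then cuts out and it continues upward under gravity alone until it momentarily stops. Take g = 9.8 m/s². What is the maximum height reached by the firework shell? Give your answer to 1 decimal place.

Phase 1 (powered ascent): v₀ = 0 m/s, a = 8 m/s².
v = v₀ + at = 0 + (8)(6) = 48.0 m/s
Δx = v₀t + ½at² = 0·6 + 0.5·8·6² = 144 m

Phase 2 (coasting upward): v₀ = 48.0 m/s, a = -9.8 m/s².
v = v₀ + at → t = (0 − 48.0) / -9.8 = 4.90 s
v² = v₀² + 2aΔx → Δx = (0² − 48.0²)/(2·-9.8) = 118 m
Maximum height = 144 + 118 = 262 m

261.6 m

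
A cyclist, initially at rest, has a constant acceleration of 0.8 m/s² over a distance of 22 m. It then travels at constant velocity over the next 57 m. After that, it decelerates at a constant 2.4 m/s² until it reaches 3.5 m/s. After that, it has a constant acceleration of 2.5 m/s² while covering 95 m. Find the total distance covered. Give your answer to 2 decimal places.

Phase 1 (accelerating): v₀ = 0 m/s, a = 0.8 m/s².
v² = v₀² + 2aΔx = 0² + 2·0.8·22 = 35.2 → v = 5.93 m/s
t = (v − v₀)/a = (5.93 − 0)/0.8 = 7.42 s

Phase 2 (constant speed): v₀ = 5.93 m/s, a = 0 m/s².
Constant speed: t = d/v = 57/5.93 = 9.61 s

Phase 3 (decelerating): v₀ = 5.93 m/s, a = -2.4 m/s².
v = v₀ + at → t = (3.5 − 5.93) / -2.4 = 1.01 s
v² = v₀² + 2aΔx → Δx = (3.5² − 5.93²)/(2·-2.4) = 4.78 m

Phase 4 (accelerating): v₀ = 3.50 m/s, a = 2.5 m/s².
v² = v₀² + 2aΔx = 3.50² + 2·2.5·95 = 487 → v = 22.1 m/s
t = (v − v₀)/a = (22.1 − 3.50)/2.5 = 7.43 s
Total distance = 22.0 + 57.0 + 4.78 + 95.0 = 179 m

178.78 m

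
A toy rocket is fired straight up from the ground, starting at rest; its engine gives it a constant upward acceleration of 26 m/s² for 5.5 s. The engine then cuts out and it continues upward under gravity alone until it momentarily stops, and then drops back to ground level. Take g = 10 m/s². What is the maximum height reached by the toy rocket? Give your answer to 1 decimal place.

1415.7 m

Phase 1 (powered ascent): v₀ = 0 m/s, a = 26 m/s².
v = v₀ + at = 0 + (26)(5.5) = 143 m/s
Δx = v₀t + ½at² = 0·5.5 + 0.5·26·5.5² = 393 m

Phase 2 (coasting upward): v₀ = 143 m/s, a = -10 m/s².
v = v₀ + at → t = (0 − 143) / -10 = 14.3 s
v² = v₀² + 2aΔx → Δx = (0² − 143²)/(2·-10) = 1020 m
Maximum height = 393 + 1020 = 1420 m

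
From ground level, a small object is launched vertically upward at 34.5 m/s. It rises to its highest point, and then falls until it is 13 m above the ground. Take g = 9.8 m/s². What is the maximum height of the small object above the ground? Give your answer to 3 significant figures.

60.7 m

Phase 1 (rising): v₀ = 34.5 m/s, a = -9.8 m/s².
v = v₀ + at → t = (0 − 34.5) / -9.8 = 3.52 s
v² = v₀² + 2aΔx → Δx = (0² − 34.5²)/(2·-9.8) = 60.7 m
Maximum height = 60.7 m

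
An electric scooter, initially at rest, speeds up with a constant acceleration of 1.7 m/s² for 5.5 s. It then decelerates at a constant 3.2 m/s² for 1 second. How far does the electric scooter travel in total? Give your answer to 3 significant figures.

33.5 m

Phase 1 (accelerating): v₀ = 0 m/s, a = 1.7 m/s².
v = v₀ + at = 0 + (1.7)(5.5) = 9.35 m/s
Δx = v₀t + ½at² = 0·5.5 + 0.5·1.7·5.5² = 25.7 m

Phase 2 (decelerating): v₀ = 9.35 m/s, a = -3.2 m/s².
v = v₀ + at = 9.35 + (-3.2)(1) = 6.15 m/s
Δx = v₀t + ½at² = 9.35·1 + 0.5·-3.2·1² = 7.75 m
Total distance = 25.7 + 7.75 = 33.5 m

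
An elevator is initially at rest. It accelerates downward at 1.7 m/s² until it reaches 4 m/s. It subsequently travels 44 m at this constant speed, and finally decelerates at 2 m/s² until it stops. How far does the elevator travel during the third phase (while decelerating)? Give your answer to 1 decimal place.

Phase 1 (accelerating): v₀ = 0 m/s, a = 1.7 m/s².
v = v₀ + at → t = (4 − 0) / 1.7 = 2.35 s
v² = v₀² + 2aΔx → Δx = (4² − 0²)/(2·1.7) = 4.71 m

Phase 2 (constant speed): v₀ = 4.00 m/s, a = 0 m/s².
Constant speed: t = d/v = 44/4.00 = 11.0 s

Phase 3 (decelerating): v₀ = 4.00 m/s, a = -2 m/s².
v = v₀ + at → t = (0 − 4.00) / -2 = 2.00 s
v² = v₀² + 2aΔx → Δx = (0² − 4.00²)/(2·-2) = 4.00 m
Distance in phase 3 = 4.00 m

4.0 m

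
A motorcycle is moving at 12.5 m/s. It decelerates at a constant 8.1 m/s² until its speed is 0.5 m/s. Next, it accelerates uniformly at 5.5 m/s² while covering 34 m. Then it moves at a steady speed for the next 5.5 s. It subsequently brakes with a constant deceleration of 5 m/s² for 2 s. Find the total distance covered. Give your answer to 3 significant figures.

179 m

Phase 1 (decelerating): v₀ = 12.5 m/s, a = -8.1 m/s².
v = v₀ + at → t = (0.5 − 12.5) / -8.1 = 1.48 s
v² = v₀² + 2aΔx → Δx = (0.5² − 12.5²)/(2·-8.1) = 9.63 m

Phase 2 (accelerating): v₀ = 0.500 m/s, a = 5.5 m/s².
v² = v₀² + 2aΔx = 0.500² + 2·5.5·34 = 374 → v = 19.3 m/s
t = (v − v₀)/a = (19.3 − 0.500)/5.5 = 3.43 s

Phase 3 (constant speed): v₀ = 19.3 m/s, a = 0 m/s².
v = v₀ + at = 19.3 + (0)(5.5) = 19.3 m/s
Δx = v₀t + ½at² = 19.3·5.5 + 0.5·0·5.5² = 106 m

Phase 4 (decelerating): v₀ = 19.3 m/s, a = -5 m/s².
v = v₀ + at = 19.3 + (-5)(2) = 9.35 m/s
Δx = v₀t + ½at² = 19.3·2 + 0.5·-5·2² = 28.7 m
Total distance = 9.63 + 34.0 + 106 + 28.7 = 179 m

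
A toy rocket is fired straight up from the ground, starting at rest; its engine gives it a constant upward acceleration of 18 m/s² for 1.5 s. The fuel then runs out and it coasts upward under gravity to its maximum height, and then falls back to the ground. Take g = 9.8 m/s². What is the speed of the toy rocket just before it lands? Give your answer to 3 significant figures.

Phase 1 (powered ascent): v₀ = 0 m/s, a = 18 m/s².
v = v₀ + at = 0 + (18)(1.5) = 27.0 m/s
Δx = v₀t + ½at² = 0·1.5 + 0.5·18·1.5² = 20.2 m

Phase 2 (coasting upward): v₀ = 27.0 m/s, a = -9.8 m/s².
v = v₀ + at → t = (0 − 27.0) / -9.8 = 2.76 s
v² = v₀² + 2aΔx → Δx = (0² − 27.0²)/(2·-9.8) = 37.2 m

Phase 3 (free fall): v₀ = 0 m/s, a = -9.8 m/s².
Falls 57.4 m from rest: t = √(2·57.4/9.8) = 3.42 s; v = g·t = 33.6 m/s.
Impact speed = 33.6 m/s

33.6 m/s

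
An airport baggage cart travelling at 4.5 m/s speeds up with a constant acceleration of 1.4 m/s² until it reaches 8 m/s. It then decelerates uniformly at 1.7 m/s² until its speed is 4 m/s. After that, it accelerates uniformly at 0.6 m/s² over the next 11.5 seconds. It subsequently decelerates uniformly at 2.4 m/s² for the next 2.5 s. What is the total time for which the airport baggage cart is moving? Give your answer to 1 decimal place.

18.9 s

Phase 1 (accelerating): v₀ = 4.50 m/s, a = 1.4 m/s².
v = v₀ + at → t = (8 − 4.50) / 1.4 = 2.50 s
v² = v₀² + 2aΔx → Δx = (8² − 4.50²)/(2·1.4) = 15.6 m

Phase 2 (decelerating): v₀ = 8.00 m/s, a = -1.7 m/s².
v = v₀ + at → t = (4 − 8.00) / -1.7 = 2.35 s
v² = v₀² + 2aΔx → Δx = (4² − 8.00²)/(2·-1.7) = 14.1 m

Phase 3 (accelerating): v₀ = 4.00 m/s, a = 0.6 m/s².
v = v₀ + at = 4.00 + (0.6)(11.5) = 10.9 m/s
Δx = v₀t + ½at² = 4.00·11.5 + 0.5·0.6·11.5² = 85.7 m

Phase 4 (decelerating): v₀ = 10.9 m/s, a = -2.4 m/s².
v = v₀ + at = 10.9 + (-2.4)(2.5) = 4.90 m/s
Δx = v₀t + ½at² = 10.9·2.5 + 0.5·-2.4·2.5² = 19.7 m
Total time = 2.50 + 2.35 + 11.5 + 2.50 = 18.9 s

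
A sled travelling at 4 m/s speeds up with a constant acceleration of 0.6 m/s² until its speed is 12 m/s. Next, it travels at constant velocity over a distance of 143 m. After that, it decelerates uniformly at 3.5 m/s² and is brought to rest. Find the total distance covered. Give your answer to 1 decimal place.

Phase 1 (accelerating): v₀ = 4.00 m/s, a = 0.6 m/s².
v = v₀ + at → t = (12 − 4.00) / 0.6 = 13.3 s
v² = v₀² + 2aΔx → Δx = (12² − 4.00²)/(2·0.6) = 107 m

Phase 2 (constant speed): v₀ = 12.0 m/s, a = 0 m/s².
Constant speed: t = d/v = 143/12.0 = 11.9 s

Phase 3 (decelerating): v₀ = 12.0 m/s, a = -3.5 m/s².
v = v₀ + at → t = (0 − 12.0) / -3.5 = 3.43 s
v² = v₀² + 2aΔx → Δx = (0² − 12.0²)/(2·-3.5) = 20.6 m
Total distance = 107 + 143 + 20.6 = 270 m

270.2 m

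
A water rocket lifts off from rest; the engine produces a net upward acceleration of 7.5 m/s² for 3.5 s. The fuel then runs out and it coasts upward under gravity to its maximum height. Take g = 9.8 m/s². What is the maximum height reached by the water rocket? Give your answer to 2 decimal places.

Phase 1 (powered ascent): v₀ = 0 m/s, a = 7.5 m/s².
v = v₀ + at = 0 + (7.5)(3.5) = 26.2 m/s
Δx = v₀t + ½at² = 0·3.5 + 0.5·7.5·3.5² = 45.9 m

Phase 2 (coasting upward): v₀ = 26.2 m/s, a = -9.8 m/s².
v = v₀ + at → t = (0 − 26.2) / -9.8 = 2.68 s
v² = v₀² + 2aΔx → Δx = (0² − 26.2²)/(2·-9.8) = 35.2 m
Maximum height = 45.9 + 35.2 = 81.1 m

81.09 m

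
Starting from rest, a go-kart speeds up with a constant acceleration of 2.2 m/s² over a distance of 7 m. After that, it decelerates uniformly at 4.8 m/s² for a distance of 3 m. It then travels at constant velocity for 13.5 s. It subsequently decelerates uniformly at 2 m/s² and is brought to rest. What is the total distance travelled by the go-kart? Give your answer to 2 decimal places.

29.59 m

Phase 1 (accelerating): v₀ = 0 m/s, a = 2.2 m/s².
v² = v₀² + 2aΔx = 0² + 2·2.2·7 = 30.8 → v = 5.55 m/s
t = (v − v₀)/a = (5.55 − 0)/2.2 = 2.52 s

Phase 2 (decelerating): v₀ = 5.55 m/s, a = -4.8 m/s².
v² = v₀² + 2aΔx = 5.55² + 2·-4.8·3 = 2.00 → v = 1.41 m/s
t = (v − v₀)/a = (1.41 − 5.55)/-4.8 = 0.862 s

Phase 3 (constant speed): v₀ = 1.41 m/s, a = 0 m/s².
v = v₀ + at = 1.41 + (0)(13.5) = 1.41 m/s
Δx = v₀t + ½at² = 1.41·13.5 + 0.5·0·13.5² = 19.1 m

Phase 4 (decelerating): v₀ = 1.41 m/s, a = -2 m/s².
v = v₀ + at → t = (0 − 1.41) / -2 = 0.707 s
v² = v₀² + 2aΔx → Δx = (0² − 1.41²)/(2·-2) = 0.500 m
Total distance = 7.00 + 3.00 + 19.1 + 0.500 = 29.6 m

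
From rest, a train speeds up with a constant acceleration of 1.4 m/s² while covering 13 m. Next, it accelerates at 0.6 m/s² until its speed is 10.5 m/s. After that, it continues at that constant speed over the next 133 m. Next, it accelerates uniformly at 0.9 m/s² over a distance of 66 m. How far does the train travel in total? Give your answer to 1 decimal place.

Phase 1 (accelerating): v₀ = 0 m/s, a = 1.4 m/s².
v² = v₀² + 2aΔx = 0² + 2·1.4·13 = 36.4 → v = 6.03 m/s
t = (v − v₀)/a = (6.03 − 0)/1.4 = 4.31 s

Phase 2 (accelerating): v₀ = 6.03 m/s, a = 0.6 m/s².
v = v₀ + at → t = (10.5 − 6.03) / 0.6 = 7.44 s
v² = v₀² + 2aΔx → Δx = (10.5² − 6.03²)/(2·0.6) = 61.5 m

Phase 3 (constant speed): v₀ = 10.5 m/s, a = 0 m/s².
Constant speed: t = d/v = 133/10.5 = 12.7 s

Phase 4 (accelerating): v₀ = 10.5 m/s, a = 0.9 m/s².
v² = v₀² + 2aΔx = 10.5² + 2·0.9·66 = 229 → v = 15.1 m/s
t = (v − v₀)/a = (15.1 − 10.5)/0.9 = 5.15 s
Total distance = 13.0 + 61.5 + 133 + 66.0 = 274 m

273.5 m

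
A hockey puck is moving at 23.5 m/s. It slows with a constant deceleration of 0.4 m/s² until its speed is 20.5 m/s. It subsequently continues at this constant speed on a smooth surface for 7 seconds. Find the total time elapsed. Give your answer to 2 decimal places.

14.50 s

Phase 1 (decelerating): v₀ = 23.5 m/s, a = -0.4 m/s².
v = v₀ + at → t = (20.5 − 23.5) / -0.4 = 7.50 s
v² = v₀² + 2aΔx → Δx = (20.5² − 23.5²)/(2·-0.4) = 165 m

Phase 2 (constant speed): v₀ = 20.5 m/s, a = 0 m/s².
v = v₀ + at = 20.5 + (0)(7) = 20.5 m/s
Δx = v₀t + ½at² = 20.5·7 + 0.5·0·7² = 144 m
Total time = 7.50 + 7.00 = 14.5 s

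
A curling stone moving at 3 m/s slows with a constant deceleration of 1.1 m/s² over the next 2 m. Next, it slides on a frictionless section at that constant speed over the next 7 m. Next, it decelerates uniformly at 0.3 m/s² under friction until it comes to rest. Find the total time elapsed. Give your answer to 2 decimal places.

11.19 s

Phase 1 (decelerating): v₀ = 3.00 m/s, a = -1.1 m/s².
v² = v₀² + 2aΔx = 3.00² + 2·-1.1·2 = 4.60 → v = 2.14 m/s
t = (v − v₀)/a = (2.14 − 3.00)/-1.1 = 0.777 s

Phase 2 (constant speed): v₀ = 2.14 m/s, a = 0 m/s².
Constant speed: t = d/v = 7/2.14 = 3.26 s

Phase 3 (decelerating): v₀ = 2.14 m/s, a = -0.3 m/s².
v = v₀ + at → t = (0 − 2.14) / -0.3 = 7.15 s
v² = v₀² + 2aΔx → Δx = (0² − 2.14²)/(2·-0.3) = 7.67 m
Total time = 0.777 + 3.26 + 7.15 = 11.2 s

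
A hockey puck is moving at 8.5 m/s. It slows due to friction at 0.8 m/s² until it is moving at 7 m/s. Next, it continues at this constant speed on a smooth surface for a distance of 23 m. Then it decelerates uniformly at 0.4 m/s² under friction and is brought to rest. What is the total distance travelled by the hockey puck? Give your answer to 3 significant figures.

98.8 m

Phase 1 (decelerating): v₀ = 8.50 m/s, a = -0.8 m/s².
v = v₀ + at → t = (7 − 8.50) / -0.8 = 1.88 s
v² = v₀² + 2aΔx → Δx = (7² − 8.50²)/(2·-0.8) = 14.5 m

Phase 2 (constant speed): v₀ = 7.00 m/s, a = 0 m/s².
Constant speed: t = d/v = 23/7.00 = 3.29 s

Phase 3 (decelerating): v₀ = 7.00 m/s, a = -0.4 m/s².
v = v₀ + at → t = (0 − 7.00) / -0.4 = 17.5 s
v² = v₀² + 2aΔx → Δx = (0² − 7.00²)/(2·-0.4) = 61.2 m
Total distance = 14.5 + 23.0 + 61.2 = 98.8 m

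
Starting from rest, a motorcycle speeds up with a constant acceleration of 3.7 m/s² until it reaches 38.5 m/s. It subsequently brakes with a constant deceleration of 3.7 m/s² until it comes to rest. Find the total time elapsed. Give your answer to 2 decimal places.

Phase 1 (accelerating): v₀ = 0 m/s, a = 3.7 m/s².
v = v₀ + at → t = (38.5 − 0) / 3.7 = 10.4 s
v² = v₀² + 2aΔx → Δx = (38.5² − 0²)/(2·3.7) = 200 m

Phase 2 (decelerating): v₀ = 38.5 m/s, a = -3.7 m/s².
v = v₀ + at → t = (0 − 38.5) / -3.7 = 10.4 s
v² = v₀² + 2aΔx → Δx = (0² − 38.5²)/(2·-3.7) = 200 m
Total time = 10.4 + 10.4 = 20.8 s

20.81 s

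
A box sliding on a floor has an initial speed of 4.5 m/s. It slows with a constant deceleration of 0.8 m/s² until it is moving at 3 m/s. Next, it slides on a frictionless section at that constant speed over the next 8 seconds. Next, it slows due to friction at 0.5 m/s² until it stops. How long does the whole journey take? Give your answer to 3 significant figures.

Phase 1 (decelerating): v₀ = 4.50 m/s, a = -0.8 m/s².
v = v₀ + at → t = (3 − 4.50) / -0.8 = 1.88 s
v² = v₀² + 2aΔx → Δx = (3² − 4.50²)/(2·-0.8) = 7.03 m

Phase 2 (constant speed): v₀ = 3.00 m/s, a = 0 m/s².
v = v₀ + at = 3.00 + (0)(8) = 3.00 m/s
Δx = v₀t + ½at² = 3.00·8 + 0.5·0·8² = 24.0 m

Phase 3 (decelerating): v₀ = 3.00 m/s, a = -0.5 m/s².
v = v₀ + at → t = (0 − 3.00) / -0.5 = 6.00 s
v² = v₀² + 2aΔx → Δx = (0² − 3.00²)/(2·-0.5) = 9.00 m
Total time = 1.88 + 8.00 + 6.00 = 15.9 s

15.9 s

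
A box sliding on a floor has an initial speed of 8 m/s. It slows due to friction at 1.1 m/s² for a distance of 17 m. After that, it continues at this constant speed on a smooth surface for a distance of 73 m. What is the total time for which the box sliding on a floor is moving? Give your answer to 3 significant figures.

Phase 1 (decelerating): v₀ = 8.00 m/s, a = -1.1 m/s².
v² = v₀² + 2aΔx = 8.00² + 2·-1.1·17 = 26.6 → v = 5.16 m/s
t = (v − v₀)/a = (5.16 − 8.00)/-1.1 = 2.58 s

Phase 2 (constant speed): v₀ = 5.16 m/s, a = 0 m/s².
Constant speed: t = d/v = 73/5.16 = 14.2 s
Total time = 2.58 + 14.2 = 16.7 s

16.7 s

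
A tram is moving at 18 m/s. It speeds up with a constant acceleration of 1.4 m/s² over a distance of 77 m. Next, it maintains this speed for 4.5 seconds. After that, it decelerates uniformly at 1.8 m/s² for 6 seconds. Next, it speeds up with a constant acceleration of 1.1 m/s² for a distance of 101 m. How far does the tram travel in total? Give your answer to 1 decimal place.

389.5 m

Phase 1 (accelerating): v₀ = 18.0 m/s, a = 1.4 m/s².
v² = v₀² + 2aΔx = 18.0² + 2·1.4·77 = 540 → v = 23.2 m/s
t = (v − v₀)/a = (23.2 − 18.0)/1.4 = 3.74 s

Phase 2 (constant speed): v₀ = 23.2 m/s, a = 0 m/s².
v = v₀ + at = 23.2 + (0)(4.5) = 23.2 m/s
Δx = v₀t + ½at² = 23.2·4.5 + 0.5·0·4.5² = 105 m

Phase 3 (decelerating): v₀ = 23.2 m/s, a = -1.8 m/s².
v = v₀ + at = 23.2 + (-1.8)(6) = 12.4 m/s
Δx = v₀t + ½at² = 23.2·6 + 0.5·-1.8·6² = 107 m

Phase 4 (accelerating): v₀ = 12.4 m/s, a = 1.1 m/s².
v² = v₀² + 2aΔx = 12.4² + 2·1.1·101 = 377 → v = 19.4 m/s
t = (v − v₀)/a = (19.4 − 12.4)/1.1 = 6.34 s
Total distance = 77.0 + 105 + 107 + 101 = 390 m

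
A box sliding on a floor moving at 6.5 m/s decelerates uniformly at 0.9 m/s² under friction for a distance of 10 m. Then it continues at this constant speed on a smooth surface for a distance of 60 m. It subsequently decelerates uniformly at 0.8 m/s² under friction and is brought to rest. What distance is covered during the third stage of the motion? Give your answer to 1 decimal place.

Phase 1 (decelerating): v₀ = 6.50 m/s, a = -0.9 m/s².
v² = v₀² + 2aΔx = 6.50² + 2·-0.9·10 = 24.2 → v = 4.92 m/s
t = (v − v₀)/a = (4.92 − 6.50)/-0.9 = 1.75 s

Phase 2 (constant speed): v₀ = 4.92 m/s, a = 0 m/s².
Constant speed: t = d/v = 60/4.92 = 12.2 s

Phase 3 (decelerating): v₀ = 4.92 m/s, a = -0.8 m/s².
v = v₀ + at → t = (0 − 4.92) / -0.8 = 6.16 s
v² = v₀² + 2aΔx → Δx = (0² − 4.92²)/(2·-0.8) = 15.2 m
Distance in phase 3 = 15.2 m

15.2 m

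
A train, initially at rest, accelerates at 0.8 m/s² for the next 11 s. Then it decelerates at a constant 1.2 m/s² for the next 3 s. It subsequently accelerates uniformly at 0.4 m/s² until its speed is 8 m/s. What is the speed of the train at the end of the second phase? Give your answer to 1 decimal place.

5.2 m/s

Phase 1 (accelerating): v₀ = 0 m/s, a = 0.8 m/s².
v = v₀ + at = 0 + (0.8)(11) = 8.80 m/s
Δx = v₀t + ½at² = 0·11 + 0.5·0.8·11² = 48.4 m

Phase 2 (decelerating): v₀ = 8.80 m/s, a = -1.2 m/s².
v = v₀ + at = 8.80 + (-1.2)(3) = 5.20 m/s
Δx = v₀t + ½at² = 8.80·3 + 0.5·-1.2·3² = 21.0 m
Speed at end of phase 2 = 5.20 m/s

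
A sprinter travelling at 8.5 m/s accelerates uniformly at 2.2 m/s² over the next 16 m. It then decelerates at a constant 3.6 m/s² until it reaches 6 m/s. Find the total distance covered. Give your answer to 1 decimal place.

30.8 m

Phase 1 (accelerating): v₀ = 8.50 m/s, a = 2.2 m/s².
v² = v₀² + 2aΔx = 8.50² + 2·2.2·16 = 143 → v = 11.9 m/s
t = (v − v₀)/a = (11.9 − 8.50)/2.2 = 1.57 s

Phase 2 (decelerating): v₀ = 11.9 m/s, a = -3.6 m/s².
v = v₀ + at → t = (6 − 11.9) / -3.6 = 1.65 s
v² = v₀² + 2aΔx → Δx = (6² − 11.9²)/(2·-3.6) = 14.8 m
Total distance = 16.0 + 14.8 = 30.8 m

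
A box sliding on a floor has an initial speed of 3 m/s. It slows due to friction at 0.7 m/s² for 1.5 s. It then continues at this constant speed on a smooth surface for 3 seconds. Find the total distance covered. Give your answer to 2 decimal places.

Phase 1 (decelerating): v₀ = 3.00 m/s, a = -0.7 m/s².
v = v₀ + at = 3.00 + (-0.7)(1.5) = 1.95 m/s
Δx = v₀t + ½at² = 3.00·1.5 + 0.5·-0.7·1.5² = 3.71 m

Phase 2 (constant speed): v₀ = 1.95 m/s, a = 0 m/s².
v = v₀ + at = 1.95 + (0)(3) = 1.95 m/s
Δx = v₀t + ½at² = 1.95·3 + 0.5·0·3² = 5.85 m
Total distance = 3.71 + 5.85 = 9.56 m

9.56 m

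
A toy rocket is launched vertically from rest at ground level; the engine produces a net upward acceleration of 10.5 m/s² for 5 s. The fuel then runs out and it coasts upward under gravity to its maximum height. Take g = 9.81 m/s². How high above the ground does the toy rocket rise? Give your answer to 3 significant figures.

Phase 1 (powered ascent): v₀ = 0 m/s, a = 10.5 m/s².
v = v₀ + at = 0 + (10.5)(5) = 52.5 m/s
Δx = v₀t + ½at² = 0·5 + 0.5·10.5·5² = 131 m

Phase 2 (coasting upward): v₀ = 52.5 m/s, a = -9.81 m/s².
v = v₀ + at → t = (0 − 52.5) / -9.81 = 5.35 s
v² = v₀² + 2aΔx → Δx = (0² − 52.5²)/(2·-9.81) = 140 m
Maximum height = 131 + 140 = 272 m

272 m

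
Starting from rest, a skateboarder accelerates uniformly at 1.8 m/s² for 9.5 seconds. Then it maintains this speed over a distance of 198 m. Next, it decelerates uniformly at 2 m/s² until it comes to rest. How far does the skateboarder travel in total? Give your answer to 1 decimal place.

352.3 m

Phase 1 (accelerating): v₀ = 0 m/s, a = 1.8 m/s².
v = v₀ + at = 0 + (1.8)(9.5) = 17.1 m/s
Δx = v₀t + ½at² = 0·9.5 + 0.5·1.8·9.5² = 81.2 m

Phase 2 (constant speed): v₀ = 17.1 m/s, a = 0 m/s².
Constant speed: t = d/v = 198/17.1 = 11.6 s

Phase 3 (decelerating): v₀ = 17.1 m/s, a = -2 m/s².
v = v₀ + at → t = (0 − 17.1) / -2 = 8.55 s
v² = v₀² + 2aΔx → Δx = (0² − 17.1²)/(2·-2) = 73.1 m
Total distance = 81.2 + 198 + 73.1 = 352 m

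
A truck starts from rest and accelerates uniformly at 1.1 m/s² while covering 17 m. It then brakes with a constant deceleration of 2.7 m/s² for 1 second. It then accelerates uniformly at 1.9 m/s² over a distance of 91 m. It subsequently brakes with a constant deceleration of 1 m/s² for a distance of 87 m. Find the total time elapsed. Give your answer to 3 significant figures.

Phase 1 (accelerating): v₀ = 0 m/s, a = 1.1 m/s².
v² = v₀² + 2aΔx = 0² + 2·1.1·17 = 37.4 → v = 6.12 m/s
t = (v − v₀)/a = (6.12 − 0)/1.1 = 5.56 s

Phase 2 (decelerating): v₀ = 6.12 m/s, a = -2.7 m/s².
v = v₀ + at = 6.12 + (-2.7)(1) = 3.42 m/s
Δx = v₀t + ½at² = 6.12·1 + 0.5·-2.7·1² = 4.77 m

Phase 3 (accelerating): v₀ = 3.42 m/s, a = 1.9 m/s².
v² = v₀² + 2aΔx = 3.42² + 2·1.9·91 = 357 → v = 18.9 m/s
t = (v − v₀)/a = (18.9 − 3.42)/1.9 = 8.15 s

Phase 4 (decelerating): v₀ = 18.9 m/s, a = -1 m/s².
v² = v₀² + 2aΔx = 18.9² + 2·-1·87 = 183 → v = 13.5 m/s
t = (v − v₀)/a = (13.5 − 18.9)/-1 = 5.36 s
Total time = 5.56 + 1.00 + 8.15 + 5.36 = 20.1 s

20.1 s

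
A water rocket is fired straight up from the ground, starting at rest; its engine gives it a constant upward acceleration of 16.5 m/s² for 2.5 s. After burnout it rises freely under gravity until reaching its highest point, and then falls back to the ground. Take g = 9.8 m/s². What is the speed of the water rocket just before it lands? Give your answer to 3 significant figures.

52.1 m/s

Phase 1 (powered ascent): v₀ = 0 m/s, a = 16.5 m/s².
v = v₀ + at = 0 + (16.5)(2.5) = 41.2 m/s
Δx = v₀t + ½at² = 0·2.5 + 0.5·16.5·2.5² = 51.6 m

Phase 2 (coasting upward): v₀ = 41.2 m/s, a = -9.8 m/s².
v = v₀ + at → t = (0 − 41.2) / -9.8 = 4.21 s
v² = v₀² + 2aΔx → Δx = (0² − 41.2²)/(2·-9.8) = 86.8 m

Phase 3 (free fall): v₀ = 0 m/s, a = -9.8 m/s².
Falls 138 m from rest: t = √(2·138/9.8) = 5.31 s; v = g·t = 52.1 m/s.
Impact speed = 52.1 m/s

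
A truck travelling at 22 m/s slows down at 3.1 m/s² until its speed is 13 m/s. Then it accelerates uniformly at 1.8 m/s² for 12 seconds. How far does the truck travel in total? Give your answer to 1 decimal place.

336.4 m

Phase 1 (decelerating): v₀ = 22.0 m/s, a = -3.1 m/s².
v = v₀ + at → t = (13 − 22.0) / -3.1 = 2.90 s
v² = v₀² + 2aΔx → Δx = (13² − 22.0²)/(2·-3.1) = 50.8 m

Phase 2 (accelerating): v₀ = 13.0 m/s, a = 1.8 m/s².
v = v₀ + at = 13.0 + (1.8)(12) = 34.6 m/s
Δx = v₀t + ½at² = 13.0·12 + 0.5·1.8·12² = 286 m
Total distance = 50.8 + 286 = 336 m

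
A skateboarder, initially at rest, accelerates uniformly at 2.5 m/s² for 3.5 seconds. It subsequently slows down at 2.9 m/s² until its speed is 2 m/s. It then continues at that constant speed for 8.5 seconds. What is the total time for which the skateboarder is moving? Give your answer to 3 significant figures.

Phase 1 (accelerating): v₀ = 0 m/s, a = 2.5 m/s².
v = v₀ + at = 0 + (2.5)(3.5) = 8.75 m/s
Δx = v₀t + ½at² = 0·3.5 + 0.5·2.5·3.5² = 15.3 m

Phase 2 (decelerating): v₀ = 8.75 m/s, a = -2.9 m/s².
v = v₀ + at → t = (2 − 8.75) / -2.9 = 2.33 s
v² = v₀² + 2aΔx → Δx = (2² − 8.75²)/(2·-2.9) = 12.5 m

Phase 3 (constant speed): v₀ = 2.00 m/s, a = 0 m/s².
v = v₀ + at = 2.00 + (0)(8.5) = 2.00 m/s
Δx = v₀t + ½at² = 2.00·8.5 + 0.5·0·8.5² = 17.0 m
Total time = 3.50 + 2.33 + 8.50 = 14.3 s

14.3 s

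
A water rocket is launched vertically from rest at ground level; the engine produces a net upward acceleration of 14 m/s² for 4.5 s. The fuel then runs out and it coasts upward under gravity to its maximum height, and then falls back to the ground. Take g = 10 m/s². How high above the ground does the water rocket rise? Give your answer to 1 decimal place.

340.2 m

Phase 1 (powered ascent): v₀ = 0 m/s, a = 14 m/s².
v = v₀ + at = 0 + (14)(4.5) = 63.0 m/s
Δx = v₀t + ½at² = 0·4.5 + 0.5·14·4.5² = 142 m

Phase 2 (coasting upward): v₀ = 63.0 m/s, a = -10 m/s².
v = v₀ + at → t = (0 − 63.0) / -10 = 6.30 s
v² = v₀² + 2aΔx → Δx = (0² − 63.0²)/(2·-10) = 198 m
Maximum height = 142 + 198 = 340 m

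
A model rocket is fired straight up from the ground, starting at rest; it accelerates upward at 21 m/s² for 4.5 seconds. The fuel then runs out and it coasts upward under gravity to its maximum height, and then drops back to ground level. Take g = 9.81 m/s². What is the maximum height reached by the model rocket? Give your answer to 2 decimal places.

Phase 1 (powered ascent): v₀ = 0 m/s, a = 21 m/s².
v = v₀ + at = 0 + (21)(4.5) = 94.5 m/s
Δx = v₀t + ½at² = 0·4.5 + 0.5·21·4.5² = 213 m

Phase 2 (coasting upward): v₀ = 94.5 m/s, a = -9.81 m/s².
v = v₀ + at → t = (0 − 94.5) / -9.81 = 9.63 s
v² = v₀² + 2aΔx → Δx = (0² − 94.5²)/(2·-9.81) = 455 m
Maximum height = 213 + 455 = 668 m

667.79 m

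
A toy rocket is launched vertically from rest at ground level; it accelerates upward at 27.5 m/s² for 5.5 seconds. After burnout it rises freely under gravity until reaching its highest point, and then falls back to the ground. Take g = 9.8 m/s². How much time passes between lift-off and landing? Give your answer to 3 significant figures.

Phase 1 (powered ascent): v₀ = 0 m/s, a = 27.5 m/s².
v = v₀ + at = 0 + (27.5)(5.5) = 151 m/s
Δx = v₀t + ½at² = 0·5.5 + 0.5·27.5·5.5² = 416 m

Phase 2 (coasting upward): v₀ = 151 m/s, a = -9.8 m/s².
v = v₀ + at → t = (0 − 151) / -9.8 = 15.4 s
v² = v₀² + 2aΔx → Δx = (0² − 151²)/(2·-9.8) = 1170 m

Phase 3 (free fall): v₀ = 0 m/s, a = -9.8 m/s².
Falls 1580 m from rest: t = √(2·1580/9.8) = 18.0 s; v = g·t = 176 m/s.
Total time = 5.50 + 15.4 + 18.0 = 38.9 s

38.9 s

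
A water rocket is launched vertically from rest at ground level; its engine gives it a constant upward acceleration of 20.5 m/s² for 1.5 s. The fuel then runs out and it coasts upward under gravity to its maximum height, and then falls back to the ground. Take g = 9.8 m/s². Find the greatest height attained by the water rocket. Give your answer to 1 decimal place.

71.3 m

Phase 1 (powered ascent): v₀ = 0 m/s, a = 20.5 m/s².
v = v₀ + at = 0 + (20.5)(1.5) = 30.8 m/s
Δx = v₀t + ½at² = 0·1.5 + 0.5·20.5·1.5² = 23.1 m

Phase 2 (coasting upward): v₀ = 30.8 m/s, a = -9.8 m/s².
v = v₀ + at → t = (0 − 30.8) / -9.8 = 3.14 s
v² = v₀² + 2aΔx → Δx = (0² − 30.8²)/(2·-9.8) = 48.2 m
Maximum height = 23.1 + 48.2 = 71.3 m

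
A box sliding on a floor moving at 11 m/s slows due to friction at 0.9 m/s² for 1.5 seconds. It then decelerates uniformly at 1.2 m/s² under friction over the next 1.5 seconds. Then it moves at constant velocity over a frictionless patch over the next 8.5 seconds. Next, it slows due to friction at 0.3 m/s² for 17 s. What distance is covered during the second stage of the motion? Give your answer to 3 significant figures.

Phase 1 (decelerating): v₀ = 11.0 m/s, a = -0.9 m/s².
v = v₀ + at = 11.0 + (-0.9)(1.5) = 9.65 m/s
Δx = v₀t + ½at² = 11.0·1.5 + 0.5·-0.9·1.5² = 15.5 m

Phase 2 (decelerating): v₀ = 9.65 m/s, a = -1.2 m/s².
v = v₀ + at = 9.65 + (-1.2)(1.5) = 7.85 m/s
Δx = v₀t + ½at² = 9.65·1.5 + 0.5·-1.2·1.5² = 13.1 m
Distance in phase 2 = 13.1 m

13.1 m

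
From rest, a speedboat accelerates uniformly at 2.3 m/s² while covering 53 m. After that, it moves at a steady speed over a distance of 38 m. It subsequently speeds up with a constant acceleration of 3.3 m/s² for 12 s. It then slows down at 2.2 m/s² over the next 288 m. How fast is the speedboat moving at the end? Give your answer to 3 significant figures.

42.2 m/s

Phase 1 (accelerating): v₀ = 0 m/s, a = 2.3 m/s².
v² = v₀² + 2aΔx = 0² + 2·2.3·53 = 244 → v = 15.6 m/s
t = (v − v₀)/a = (15.6 − 0)/2.3 = 6.79 s

Phase 2 (constant speed): v₀ = 15.6 m/s, a = 0 m/s².
Constant speed: t = d/v = 38/15.6 = 2.43 s

Phase 3 (accelerating): v₀ = 15.6 m/s, a = 3.3 m/s².
v = v₀ + at = 15.6 + (3.3)(12) = 55.2 m/s
Δx = v₀t + ½at² = 15.6·12 + 0.5·3.3·12² = 425 m

Phase 4 (decelerating): v₀ = 55.2 m/s, a = -2.2 m/s².
v² = v₀² + 2aΔx = 55.2² + 2·-2.2·288 = 1780 → v = 42.2 m/s
t = (v − v₀)/a = (42.2 − 55.2)/-2.2 = 5.91 s
Final speed = 42.2 m/s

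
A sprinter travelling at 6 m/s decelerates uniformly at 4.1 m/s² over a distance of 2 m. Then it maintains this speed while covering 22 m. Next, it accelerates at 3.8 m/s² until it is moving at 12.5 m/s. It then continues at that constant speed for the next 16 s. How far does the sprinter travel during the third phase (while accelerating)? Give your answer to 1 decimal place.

18.0 m

Phase 1 (decelerating): v₀ = 6.00 m/s, a = -4.1 m/s².
v² = v₀² + 2aΔx = 6.00² + 2·-4.1·2 = 19.6 → v = 4.43 m/s
t = (v − v₀)/a = (4.43 − 6.00)/-4.1 = 0.384 s

Phase 2 (constant speed): v₀ = 4.43 m/s, a = 0 m/s².
Constant speed: t = d/v = 22/4.43 = 4.97 s

Phase 3 (accelerating): v₀ = 4.43 m/s, a = 3.8 m/s².
v = v₀ + at → t = (12.5 − 4.43) / 3.8 = 2.12 s
v² = v₀² + 2aΔx → Δx = (12.5² − 4.43²)/(2·3.8) = 18.0 m
Distance in phase 3 = 18.0 m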